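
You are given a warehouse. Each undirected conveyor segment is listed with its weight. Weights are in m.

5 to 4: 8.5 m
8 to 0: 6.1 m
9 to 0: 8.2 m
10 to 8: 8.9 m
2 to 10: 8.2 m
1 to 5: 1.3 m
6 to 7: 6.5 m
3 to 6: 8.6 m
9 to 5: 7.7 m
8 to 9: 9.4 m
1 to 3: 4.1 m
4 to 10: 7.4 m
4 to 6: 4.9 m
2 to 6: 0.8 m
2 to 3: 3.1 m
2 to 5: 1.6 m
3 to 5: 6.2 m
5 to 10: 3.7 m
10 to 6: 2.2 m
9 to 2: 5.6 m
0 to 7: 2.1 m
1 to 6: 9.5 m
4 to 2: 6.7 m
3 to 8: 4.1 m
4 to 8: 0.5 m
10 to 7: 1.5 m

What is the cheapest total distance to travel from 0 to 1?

Settle nodes by increasing distance from 0:
0: 0
7: 2.1  (via 0)
10: 3.6  (via 7)
6: 5.8  (via 10)
8: 6.1  (via 0)
2: 6.6  (via 6)
4: 6.6  (via 8)
5: 7.3  (via 10)
9: 8.2  (via 0)
1: 8.6  (via 5)
Shortest route: 0–7–10–5–1 = 8.6 m.

8.6 m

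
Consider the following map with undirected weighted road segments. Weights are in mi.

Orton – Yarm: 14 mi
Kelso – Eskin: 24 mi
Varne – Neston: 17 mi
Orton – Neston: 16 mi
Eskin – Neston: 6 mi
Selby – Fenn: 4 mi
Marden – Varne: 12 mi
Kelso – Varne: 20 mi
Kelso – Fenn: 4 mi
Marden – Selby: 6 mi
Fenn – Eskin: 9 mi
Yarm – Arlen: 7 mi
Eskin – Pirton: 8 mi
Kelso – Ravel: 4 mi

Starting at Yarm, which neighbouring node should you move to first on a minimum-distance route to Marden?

Enumerating some paths:
Yarm → Orton → Neston → Eskin → Kelso → Fenn → Selby → Marden: 14+16+6+24+4+4+6 = 74
Yarm → Orton → Neston → Varne → Marden: 14+16+17+12 = 59
Yarm → Orton → Neston → Eskin → Fenn → Selby → Marden: 14+16+6+9+4+6 = 55
Cheapest is Yarm → Orton → Neston → Eskin → Fenn → Selby → Marden at 55 mi.
So from Yarm the first move is to Orton.

Orton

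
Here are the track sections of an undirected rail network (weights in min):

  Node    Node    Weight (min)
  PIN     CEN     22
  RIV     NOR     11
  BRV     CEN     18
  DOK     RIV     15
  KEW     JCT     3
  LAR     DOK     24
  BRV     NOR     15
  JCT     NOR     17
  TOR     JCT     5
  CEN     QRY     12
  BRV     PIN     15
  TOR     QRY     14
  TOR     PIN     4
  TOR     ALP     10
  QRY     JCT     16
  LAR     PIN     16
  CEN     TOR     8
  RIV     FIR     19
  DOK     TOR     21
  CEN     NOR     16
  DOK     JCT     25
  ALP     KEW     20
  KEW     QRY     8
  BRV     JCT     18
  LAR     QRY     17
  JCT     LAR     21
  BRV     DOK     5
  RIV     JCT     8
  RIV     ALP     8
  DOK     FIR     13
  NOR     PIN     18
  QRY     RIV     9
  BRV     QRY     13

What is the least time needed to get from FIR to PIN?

Enumerating some paths:
FIR–DOK–BRV–PIN: 13+5+15 = 33
FIR–DOK–TOR–PIN: 13+21+4 = 38
FIR–RIV–JCT–TOR–PIN: 19+8+5+4 = 36
Cheapest is FIR–DOK–BRV–PIN at 33 min.

33 min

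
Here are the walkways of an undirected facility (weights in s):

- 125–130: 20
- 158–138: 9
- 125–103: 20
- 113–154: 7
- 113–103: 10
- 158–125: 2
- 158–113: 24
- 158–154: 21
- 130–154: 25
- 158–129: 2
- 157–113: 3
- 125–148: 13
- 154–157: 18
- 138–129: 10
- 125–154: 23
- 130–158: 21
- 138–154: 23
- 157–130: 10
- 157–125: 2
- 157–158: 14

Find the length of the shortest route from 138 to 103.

Compare a few routes:
138 → 129 → 158 → 125 → 157 → 113 → 103: 10+2+2+2+3+10 = 29
138 → 158 → 125 → 157 → 113 → 103: 9+2+2+3+10 = 26
The minimum is 26 s via 138 → 158 → 125 → 157 → 113 → 103.

26 s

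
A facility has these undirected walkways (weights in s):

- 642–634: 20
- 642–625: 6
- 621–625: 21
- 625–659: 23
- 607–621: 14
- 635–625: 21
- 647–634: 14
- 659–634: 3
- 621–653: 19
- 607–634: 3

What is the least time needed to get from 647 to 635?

61 s

Settle nodes by increasing distance from 647:
647: 0
634: 14  (via 647)
607: 17  (via 634)
659: 17  (via 634)
621: 31  (via 607)
642: 34  (via 634)
625: 40  (via 659)
653: 50  (via 621)
635: 61  (via 625)
Shortest route: 647 → 634 → 659 → 625 → 635 = 61 s.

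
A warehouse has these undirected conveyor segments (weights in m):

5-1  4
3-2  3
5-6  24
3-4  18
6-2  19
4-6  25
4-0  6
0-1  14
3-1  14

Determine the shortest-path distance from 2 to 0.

27 m

Settle nodes by increasing distance from 2:
2: 0
3: 3  (via 2)
1: 17  (via 3)
6: 19  (via 2)
4: 21  (via 3)
5: 21  (via 1)
0: 27  (via 4)
Shortest route: 2 → 3 → 4 → 0 = 27 m.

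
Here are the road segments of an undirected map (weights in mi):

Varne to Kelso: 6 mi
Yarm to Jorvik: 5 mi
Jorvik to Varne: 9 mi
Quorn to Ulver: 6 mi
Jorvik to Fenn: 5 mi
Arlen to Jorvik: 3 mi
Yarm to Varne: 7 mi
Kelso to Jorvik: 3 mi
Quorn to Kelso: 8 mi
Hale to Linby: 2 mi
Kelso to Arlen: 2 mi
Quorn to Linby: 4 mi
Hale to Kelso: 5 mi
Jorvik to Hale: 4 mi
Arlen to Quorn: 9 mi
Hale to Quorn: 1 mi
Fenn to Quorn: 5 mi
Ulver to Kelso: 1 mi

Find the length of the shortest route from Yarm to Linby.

11 mi

Shortest distances from Yarm:
Yarm: 0
Jorvik: 5  (via Yarm)
Varne: 7  (via Yarm)
Arlen: 8  (via Jorvik)
Kelso: 8  (via Jorvik)
Hale: 9  (via Jorvik)
Ulver: 9  (via Kelso)
Fenn: 10  (via Jorvik)
Quorn: 10  (via Hale)
Linby: 11  (via Hale)
Shortest route: Yarm–Jorvik–Hale–Linby = 11 mi.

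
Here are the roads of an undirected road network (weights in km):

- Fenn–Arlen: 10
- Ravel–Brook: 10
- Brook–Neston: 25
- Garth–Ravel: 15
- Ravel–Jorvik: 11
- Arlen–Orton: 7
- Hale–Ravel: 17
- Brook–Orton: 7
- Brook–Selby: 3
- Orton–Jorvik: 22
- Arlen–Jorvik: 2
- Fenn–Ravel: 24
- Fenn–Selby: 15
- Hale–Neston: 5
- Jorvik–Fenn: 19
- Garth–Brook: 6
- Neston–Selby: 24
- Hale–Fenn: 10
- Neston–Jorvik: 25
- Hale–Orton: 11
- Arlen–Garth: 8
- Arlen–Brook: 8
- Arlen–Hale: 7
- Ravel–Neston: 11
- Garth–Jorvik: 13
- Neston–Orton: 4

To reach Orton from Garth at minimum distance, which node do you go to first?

Compare a few routes:
Garth–Brook–Arlen–Orton: 6+8+7 = 21
Garth–Brook–Orton: 6+7 = 13
Garth–Arlen–Orton: 8+7 = 15
The minimum is 13 km via Garth–Brook–Orton.
So from Garth the first move is to Brook.

Brook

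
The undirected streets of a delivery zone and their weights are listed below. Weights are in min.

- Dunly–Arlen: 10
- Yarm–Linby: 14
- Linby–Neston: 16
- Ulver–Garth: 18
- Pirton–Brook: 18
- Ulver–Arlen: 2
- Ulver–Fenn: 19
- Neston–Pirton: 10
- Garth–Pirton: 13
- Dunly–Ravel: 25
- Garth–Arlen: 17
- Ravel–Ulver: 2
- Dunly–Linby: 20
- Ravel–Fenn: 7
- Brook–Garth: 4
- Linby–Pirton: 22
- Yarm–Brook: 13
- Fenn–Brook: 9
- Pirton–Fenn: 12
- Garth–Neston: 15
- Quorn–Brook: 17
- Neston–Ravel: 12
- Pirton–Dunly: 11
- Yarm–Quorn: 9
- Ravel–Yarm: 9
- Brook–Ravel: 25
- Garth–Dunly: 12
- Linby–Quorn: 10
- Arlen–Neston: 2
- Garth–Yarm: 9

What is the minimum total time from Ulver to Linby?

Compare a few routes:
Ulver → Ravel → Yarm → Quorn → Linby: 2+9+9+10 = 30
Ulver → Ravel → Yarm → Linby: 2+9+14 = 25
Ulver → Arlen → Neston → Linby: 2+2+16 = 20
Ulver → Ravel → Neston → Linby: 2+12+16 = 30
The minimum is 20 min via Ulver → Arlen → Neston → Linby.

20 min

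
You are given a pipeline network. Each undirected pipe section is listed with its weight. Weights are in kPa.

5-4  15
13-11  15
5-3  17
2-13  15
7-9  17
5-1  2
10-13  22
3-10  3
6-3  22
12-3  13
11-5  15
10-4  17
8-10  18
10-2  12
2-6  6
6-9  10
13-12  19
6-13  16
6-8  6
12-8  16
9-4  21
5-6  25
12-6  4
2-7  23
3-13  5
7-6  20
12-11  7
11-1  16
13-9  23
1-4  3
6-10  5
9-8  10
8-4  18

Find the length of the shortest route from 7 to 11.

Enumerating some paths:
7 - 9 - 6 - 12 - 11: 17+10+4+7 = 38
7 - 9 - 8 - 6 - 12 - 11: 17+10+6+4+7 = 44
7 - 6 - 12 - 11: 20+4+7 = 31
7 - 2 - 6 - 12 - 11: 23+6+4+7 = 40
The minimum is 31 kPa via 7 - 6 - 12 - 11.

31 kPa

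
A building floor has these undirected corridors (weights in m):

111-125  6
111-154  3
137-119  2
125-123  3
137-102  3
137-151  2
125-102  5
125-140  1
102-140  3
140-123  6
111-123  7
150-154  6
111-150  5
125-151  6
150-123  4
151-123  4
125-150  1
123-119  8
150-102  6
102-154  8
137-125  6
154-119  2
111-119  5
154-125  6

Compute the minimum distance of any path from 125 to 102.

Running Dijkstra from 125:
125: 0
150: 1  (via 125)
140: 1  (via 125)
123: 3  (via 125)
102: 4  (via 140)
Shortest route: 125–140–102 = 4 m.

4 m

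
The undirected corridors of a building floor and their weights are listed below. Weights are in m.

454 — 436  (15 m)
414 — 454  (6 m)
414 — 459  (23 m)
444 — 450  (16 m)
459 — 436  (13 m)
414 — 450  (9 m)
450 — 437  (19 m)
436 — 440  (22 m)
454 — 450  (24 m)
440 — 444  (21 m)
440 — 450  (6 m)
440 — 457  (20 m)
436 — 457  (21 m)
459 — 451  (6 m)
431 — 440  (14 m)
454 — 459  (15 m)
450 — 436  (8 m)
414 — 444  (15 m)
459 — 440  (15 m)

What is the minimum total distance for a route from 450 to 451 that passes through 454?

36 m

Best 450 to 454: 450 → 414 → 454 costing 15
Shortest 454→451: 454 → 459 → 451 = 21
Total via 454: 15 + 21 = 36 m.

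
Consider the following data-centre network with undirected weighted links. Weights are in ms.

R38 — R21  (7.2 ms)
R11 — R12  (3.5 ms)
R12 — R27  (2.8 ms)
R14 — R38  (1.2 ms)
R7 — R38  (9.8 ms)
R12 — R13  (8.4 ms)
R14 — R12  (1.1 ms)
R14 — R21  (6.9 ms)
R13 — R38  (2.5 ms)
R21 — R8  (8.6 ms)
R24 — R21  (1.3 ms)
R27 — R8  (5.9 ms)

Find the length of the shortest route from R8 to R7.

Settle nodes by increasing distance from R8:
R8: 0
R27: 5.9  (via R8)
R21: 8.6  (via R8)
R12: 8.7  (via R27)
R14: 9.8  (via R12)
R24: 9.9  (via R21)
R38: 11  (via R14)
R11: 12.2  (via R12)
R13: 13.5  (via R38)
R7: 20.8  (via R38)
Shortest route: R8 → R27 → R12 → R14 → R38 → R7 = 20.8 ms.

20.8 ms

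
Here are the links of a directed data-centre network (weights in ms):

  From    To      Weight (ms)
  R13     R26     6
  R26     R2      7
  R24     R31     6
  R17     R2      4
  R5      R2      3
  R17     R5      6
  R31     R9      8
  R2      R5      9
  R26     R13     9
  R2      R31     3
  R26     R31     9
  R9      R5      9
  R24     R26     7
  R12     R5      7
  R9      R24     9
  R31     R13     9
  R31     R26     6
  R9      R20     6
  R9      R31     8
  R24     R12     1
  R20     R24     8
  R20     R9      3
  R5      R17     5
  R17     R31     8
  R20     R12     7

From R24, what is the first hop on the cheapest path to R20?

R31

Compare a few routes:
R24 → R26 → R2 → R31 → R9 → R20: 7+7+3+8+6 = 31
R24 → R31 → R9 → R20: 6+8+6 = 20
R24 → R12 → R5 → R2 → R31 → R9 → R20: 1+7+3+3+8+6 = 28
R24 → R26 → R31 → R9 → R20: 7+9+8+6 = 30
Cheapest is R24 → R31 → R9 → R20 at 20 ms.
So from R24 the first move is to R31.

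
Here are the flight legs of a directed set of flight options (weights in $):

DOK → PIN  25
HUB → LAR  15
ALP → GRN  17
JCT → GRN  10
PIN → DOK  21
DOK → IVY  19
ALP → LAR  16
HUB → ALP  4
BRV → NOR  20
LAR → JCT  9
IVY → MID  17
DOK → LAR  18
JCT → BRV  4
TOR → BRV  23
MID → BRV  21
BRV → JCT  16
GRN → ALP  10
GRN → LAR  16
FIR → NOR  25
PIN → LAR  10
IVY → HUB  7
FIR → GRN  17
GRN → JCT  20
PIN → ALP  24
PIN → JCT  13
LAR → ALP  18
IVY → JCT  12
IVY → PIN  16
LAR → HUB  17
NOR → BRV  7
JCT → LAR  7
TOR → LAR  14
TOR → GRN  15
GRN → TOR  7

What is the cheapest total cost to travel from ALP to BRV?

Running Dijkstra from ALP:
ALP: 0
LAR: 16  (via ALP)
GRN: 17  (via ALP)
TOR: 24  (via GRN)
JCT: 25  (via LAR)
BRV: 29  (via JCT)
Shortest route: ALP–LAR–JCT–BRV = $29.

$29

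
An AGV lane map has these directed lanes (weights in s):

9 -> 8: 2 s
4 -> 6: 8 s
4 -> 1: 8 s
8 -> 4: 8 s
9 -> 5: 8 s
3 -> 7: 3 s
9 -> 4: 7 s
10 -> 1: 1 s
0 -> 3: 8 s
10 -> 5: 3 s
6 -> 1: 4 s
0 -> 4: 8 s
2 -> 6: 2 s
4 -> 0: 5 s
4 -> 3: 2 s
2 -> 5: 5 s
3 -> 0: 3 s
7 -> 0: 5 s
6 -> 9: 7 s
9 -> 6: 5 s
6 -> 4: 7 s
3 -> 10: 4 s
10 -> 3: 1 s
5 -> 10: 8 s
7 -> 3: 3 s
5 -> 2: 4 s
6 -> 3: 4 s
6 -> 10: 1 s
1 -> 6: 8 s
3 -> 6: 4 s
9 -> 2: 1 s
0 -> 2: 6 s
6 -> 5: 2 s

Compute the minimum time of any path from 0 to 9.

Settle nodes by increasing distance from 0:
0: 0
2: 6  (via 0)
3: 8  (via 0)
4: 8  (via 0)
6: 8  (via 2)
10: 9  (via 6)
1: 10  (via 10)
5: 10  (via 6)
7: 11  (via 3)
9: 15  (via 6)
Shortest route: 0–2–6–9 = 15 s.

15 s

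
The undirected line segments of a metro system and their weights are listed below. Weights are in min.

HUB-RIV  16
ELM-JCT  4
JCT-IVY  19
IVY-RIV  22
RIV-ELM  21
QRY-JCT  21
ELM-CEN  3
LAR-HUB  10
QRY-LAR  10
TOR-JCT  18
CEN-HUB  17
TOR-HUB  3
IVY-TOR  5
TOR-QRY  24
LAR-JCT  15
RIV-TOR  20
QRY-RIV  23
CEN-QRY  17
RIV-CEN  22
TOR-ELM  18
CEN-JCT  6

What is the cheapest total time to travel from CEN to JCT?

6 min

Settle nodes by increasing distance from CEN:
CEN: 0
ELM: 3  (via CEN)
JCT: 6  (via CEN)
Shortest route: CEN–JCT = 6 min.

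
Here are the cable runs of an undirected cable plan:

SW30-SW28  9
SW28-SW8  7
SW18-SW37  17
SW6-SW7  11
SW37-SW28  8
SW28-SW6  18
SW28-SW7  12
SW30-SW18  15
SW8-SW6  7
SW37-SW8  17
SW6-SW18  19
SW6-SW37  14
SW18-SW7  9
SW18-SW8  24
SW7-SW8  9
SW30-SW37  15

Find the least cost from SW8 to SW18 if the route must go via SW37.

Best SW8 to SW37: SW8 → SW28 → SW37 costing 15
Shortest SW37→SW18: SW37 → SW18 = 17
Total via SW37: 15 + 17 = 32.

32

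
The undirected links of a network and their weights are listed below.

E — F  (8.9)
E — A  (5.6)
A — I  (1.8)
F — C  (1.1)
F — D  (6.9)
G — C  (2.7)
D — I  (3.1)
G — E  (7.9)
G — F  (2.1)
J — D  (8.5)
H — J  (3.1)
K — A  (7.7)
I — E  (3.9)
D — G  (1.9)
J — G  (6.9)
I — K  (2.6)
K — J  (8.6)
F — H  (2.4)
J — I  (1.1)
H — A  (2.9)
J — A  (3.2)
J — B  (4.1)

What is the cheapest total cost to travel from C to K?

10.3

Compare a few routes:
C → F → H → A → I → K: 1.1+2.4+2.9+1.8+2.6 = 10.8
C → F → G → D → I → K: 1.1+2.1+1.9+3.1+2.6 = 10.8
C → G → J → I → K: 2.7+6.9+1.1+2.6 = 13.3
C → G → D → I → K: 2.7+1.9+3.1+2.6 = 10.3
Cheapest is C → G → D → I → K at 10.3.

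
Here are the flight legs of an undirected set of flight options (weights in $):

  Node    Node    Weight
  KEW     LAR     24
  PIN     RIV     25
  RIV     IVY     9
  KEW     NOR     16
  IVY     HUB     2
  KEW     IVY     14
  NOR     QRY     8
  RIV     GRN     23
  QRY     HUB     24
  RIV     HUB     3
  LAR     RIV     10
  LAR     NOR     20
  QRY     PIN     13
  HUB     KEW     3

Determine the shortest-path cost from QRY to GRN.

$50

Enumerating some paths:
QRY - HUB - RIV - GRN: 24+3+23 = 50
QRY - HUB - IVY - RIV - GRN: 24+2+9+23 = 58
QRY - NOR - KEW - HUB - RIV - GRN: 8+16+3+3+23 = 53
QRY - NOR - KEW - HUB - IVY - RIV - GRN: 8+16+3+2+9+23 = 61
Cheapest is QRY - HUB - RIV - GRN at $50.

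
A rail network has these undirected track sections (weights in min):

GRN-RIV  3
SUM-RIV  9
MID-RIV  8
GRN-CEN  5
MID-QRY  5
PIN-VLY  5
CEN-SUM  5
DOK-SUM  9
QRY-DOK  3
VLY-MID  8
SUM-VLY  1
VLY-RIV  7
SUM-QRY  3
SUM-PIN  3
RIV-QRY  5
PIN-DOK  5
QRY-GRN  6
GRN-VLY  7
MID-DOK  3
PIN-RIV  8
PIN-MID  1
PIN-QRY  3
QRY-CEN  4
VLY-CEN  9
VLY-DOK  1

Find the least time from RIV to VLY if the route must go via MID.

12 min

Best RIV to MID: RIV → MID costing 8
Best MID to VLY: MID → DOK → VLY costing 4
Total via MID: 8 + 4 = 12 min.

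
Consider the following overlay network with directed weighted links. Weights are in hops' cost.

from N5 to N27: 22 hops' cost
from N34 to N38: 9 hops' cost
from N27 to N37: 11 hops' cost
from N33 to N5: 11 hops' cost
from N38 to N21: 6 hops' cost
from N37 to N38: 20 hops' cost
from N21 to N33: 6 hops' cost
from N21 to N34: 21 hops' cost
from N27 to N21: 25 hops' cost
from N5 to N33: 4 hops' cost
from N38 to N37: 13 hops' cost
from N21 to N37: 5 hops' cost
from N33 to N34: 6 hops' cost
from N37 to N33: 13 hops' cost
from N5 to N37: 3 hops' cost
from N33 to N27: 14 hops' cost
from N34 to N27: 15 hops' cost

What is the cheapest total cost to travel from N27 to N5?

35 hops' cost

Shortest distances from N27:
N27: 0
N37: 11  (via N27)
N33: 24  (via N37)
N21: 25  (via N27)
N34: 30  (via N33)
N38: 31  (via N37)
N5: 35  (via N33)
Shortest route: N27 → N37 → N33 → N5 = 35 hops' cost.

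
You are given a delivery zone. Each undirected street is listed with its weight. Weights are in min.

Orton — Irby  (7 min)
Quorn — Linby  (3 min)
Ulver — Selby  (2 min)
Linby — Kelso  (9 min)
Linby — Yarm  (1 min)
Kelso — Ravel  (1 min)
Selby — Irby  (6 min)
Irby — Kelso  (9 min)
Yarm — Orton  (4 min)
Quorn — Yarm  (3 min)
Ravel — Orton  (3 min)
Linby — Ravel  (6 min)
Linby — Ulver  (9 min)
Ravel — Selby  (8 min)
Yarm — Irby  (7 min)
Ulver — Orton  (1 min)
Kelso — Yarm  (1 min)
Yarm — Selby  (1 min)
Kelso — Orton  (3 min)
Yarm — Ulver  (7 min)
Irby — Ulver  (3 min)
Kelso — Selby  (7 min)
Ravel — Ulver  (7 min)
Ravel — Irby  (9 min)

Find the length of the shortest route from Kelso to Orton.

3 min

Enumerating some paths:
Kelso–Yarm–Orton: 1+4 = 5
Kelso–Ravel–Orton: 1+3 = 4
Kelso–Yarm–Selby–Ulver–Orton: 1+1+2+1 = 5
Kelso–Orton: 3 = 3
The minimum is 3 min via Kelso–Orton.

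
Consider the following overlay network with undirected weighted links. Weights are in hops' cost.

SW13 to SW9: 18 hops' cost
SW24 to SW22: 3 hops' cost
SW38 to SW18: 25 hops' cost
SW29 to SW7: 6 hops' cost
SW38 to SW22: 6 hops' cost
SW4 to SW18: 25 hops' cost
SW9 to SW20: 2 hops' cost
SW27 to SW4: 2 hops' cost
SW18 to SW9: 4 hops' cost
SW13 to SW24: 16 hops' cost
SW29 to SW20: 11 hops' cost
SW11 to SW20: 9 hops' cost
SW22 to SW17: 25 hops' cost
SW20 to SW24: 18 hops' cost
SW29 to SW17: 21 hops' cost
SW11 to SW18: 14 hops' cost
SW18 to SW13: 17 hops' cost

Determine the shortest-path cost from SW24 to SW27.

Compare a few routes:
SW24 - SW20 - SW9 - SW18 - SW4 - SW27: 18+2+4+25+2 = 51
SW24 - SW13 - SW18 - SW4 - SW27: 16+17+25+2 = 60
The minimum is 51 hops' cost via SW24 - SW20 - SW9 - SW18 - SW4 - SW27.

51 hops' cost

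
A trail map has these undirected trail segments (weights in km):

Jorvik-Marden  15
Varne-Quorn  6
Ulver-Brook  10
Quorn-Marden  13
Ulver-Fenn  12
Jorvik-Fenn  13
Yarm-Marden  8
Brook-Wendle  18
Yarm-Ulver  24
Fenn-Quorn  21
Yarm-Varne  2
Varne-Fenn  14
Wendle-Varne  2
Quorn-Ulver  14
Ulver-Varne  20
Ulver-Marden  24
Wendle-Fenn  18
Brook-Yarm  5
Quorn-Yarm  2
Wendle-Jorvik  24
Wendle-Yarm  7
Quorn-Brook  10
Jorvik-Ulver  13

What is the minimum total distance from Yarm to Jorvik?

23 km

Shortest distances from Yarm:
Yarm: 0
Varne: 2  (via Yarm)
Quorn: 2  (via Yarm)
Wendle: 4  (via Varne)
Brook: 5  (via Yarm)
Marden: 8  (via Yarm)
Ulver: 15  (via Brook)
Fenn: 16  (via Varne)
Jorvik: 23  (via Marden)
Shortest route: Yarm–Marden–Jorvik = 23 km.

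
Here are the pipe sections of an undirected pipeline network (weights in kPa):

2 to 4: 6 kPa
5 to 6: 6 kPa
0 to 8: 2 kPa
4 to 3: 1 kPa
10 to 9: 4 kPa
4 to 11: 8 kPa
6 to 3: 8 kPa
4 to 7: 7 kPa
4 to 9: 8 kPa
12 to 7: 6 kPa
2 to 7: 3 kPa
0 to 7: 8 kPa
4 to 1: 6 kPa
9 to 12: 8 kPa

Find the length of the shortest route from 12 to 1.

Settle nodes by increasing distance from 12:
12: 0
7: 6  (via 12)
9: 8  (via 12)
2: 9  (via 7)
10: 12  (via 9)
4: 13  (via 7)
0: 14  (via 7)
3: 14  (via 4)
8: 16  (via 0)
1: 19  (via 4)
Shortest route: 12–7–4–1 = 19 kPa.

19 kPa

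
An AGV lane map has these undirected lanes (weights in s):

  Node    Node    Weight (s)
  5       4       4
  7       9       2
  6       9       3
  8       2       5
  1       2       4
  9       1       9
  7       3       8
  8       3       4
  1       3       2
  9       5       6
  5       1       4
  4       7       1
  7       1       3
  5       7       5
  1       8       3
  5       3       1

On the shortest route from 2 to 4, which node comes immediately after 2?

Candidate routes:
2 - 1 - 7 - 4: 4+3+1 = 8
2 - 1 - 3 - 5 - 4: 4+2+1+4 = 11
2 - 1 - 5 - 4: 4+4+4 = 12
Cheapest is 2 - 1 - 7 - 4 at 8 s.
So from 2 the first move is to 1.

1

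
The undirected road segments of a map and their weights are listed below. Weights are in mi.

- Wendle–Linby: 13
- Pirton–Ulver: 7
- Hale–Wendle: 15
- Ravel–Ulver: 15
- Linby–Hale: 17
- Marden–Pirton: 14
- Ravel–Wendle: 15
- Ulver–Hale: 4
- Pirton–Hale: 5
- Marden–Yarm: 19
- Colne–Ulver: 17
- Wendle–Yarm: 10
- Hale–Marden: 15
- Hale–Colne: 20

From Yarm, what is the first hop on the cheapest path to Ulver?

Candidate routes:
Yarm → Wendle → Hale → Ulver: 10+15+4 = 29
Yarm → Wendle → Hale → Pirton → Ulver: 10+15+5+7 = 37
The minimum is 29 mi via Yarm → Wendle → Hale → Ulver.
So from Yarm the first move is to Wendle.

Wendle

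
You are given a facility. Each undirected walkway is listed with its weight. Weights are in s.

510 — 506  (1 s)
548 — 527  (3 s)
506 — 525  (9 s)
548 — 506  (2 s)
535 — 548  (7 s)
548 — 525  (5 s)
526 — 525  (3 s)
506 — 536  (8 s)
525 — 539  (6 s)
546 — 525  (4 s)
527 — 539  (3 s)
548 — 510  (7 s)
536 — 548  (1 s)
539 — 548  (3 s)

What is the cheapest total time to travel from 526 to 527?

11 s

Shortest distances from 526:
526: 0
525: 3  (via 526)
546: 7  (via 525)
548: 8  (via 525)
536: 9  (via 548)
539: 9  (via 525)
506: 10  (via 548)
527: 11  (via 548)
Shortest route: 526 → 525 → 548 → 527 = 11 s.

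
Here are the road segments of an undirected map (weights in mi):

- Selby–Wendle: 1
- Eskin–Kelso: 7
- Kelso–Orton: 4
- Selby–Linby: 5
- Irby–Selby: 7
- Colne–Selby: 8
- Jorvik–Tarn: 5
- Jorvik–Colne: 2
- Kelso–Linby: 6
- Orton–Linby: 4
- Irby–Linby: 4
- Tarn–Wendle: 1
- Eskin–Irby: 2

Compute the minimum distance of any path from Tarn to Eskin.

Enumerating some paths:
Tarn - Wendle - Selby - Linby - Kelso - Eskin: 1+1+5+6+7 = 20
Tarn - Wendle - Selby - Linby - Irby - Eskin: 1+1+5+4+2 = 13
Tarn - Wendle - Selby - Irby - Eskin: 1+1+7+2 = 11
The minimum is 11 mi via Tarn - Wendle - Selby - Irby - Eskin.

11 mi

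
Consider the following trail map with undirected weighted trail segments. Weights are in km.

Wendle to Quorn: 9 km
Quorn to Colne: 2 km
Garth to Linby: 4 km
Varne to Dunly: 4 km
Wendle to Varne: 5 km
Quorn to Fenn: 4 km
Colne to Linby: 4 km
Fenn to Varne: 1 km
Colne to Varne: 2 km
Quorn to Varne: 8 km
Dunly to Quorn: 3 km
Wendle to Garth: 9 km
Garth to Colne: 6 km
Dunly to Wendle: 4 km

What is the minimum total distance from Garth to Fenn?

Running Dijkstra from Garth:
Garth: 0
Linby: 4  (via Garth)
Colne: 6  (via Garth)
Varne: 8  (via Colne)
Quorn: 8  (via Colne)
Fenn: 9  (via Varne)
Shortest route: Garth → Colne → Varne → Fenn = 9 km.

9 km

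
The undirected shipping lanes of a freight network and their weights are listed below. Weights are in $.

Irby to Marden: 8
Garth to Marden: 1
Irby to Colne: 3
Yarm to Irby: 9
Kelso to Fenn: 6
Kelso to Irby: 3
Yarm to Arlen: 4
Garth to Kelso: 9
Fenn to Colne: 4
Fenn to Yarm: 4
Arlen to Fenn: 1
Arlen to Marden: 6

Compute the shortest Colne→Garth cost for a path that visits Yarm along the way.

$19

Best Colne to Yarm: Colne → Fenn → Yarm costing 8
Best Yarm to Garth: Yarm → Arlen → Marden → Garth costing 11
Total via Yarm: 8 + 11 = $19.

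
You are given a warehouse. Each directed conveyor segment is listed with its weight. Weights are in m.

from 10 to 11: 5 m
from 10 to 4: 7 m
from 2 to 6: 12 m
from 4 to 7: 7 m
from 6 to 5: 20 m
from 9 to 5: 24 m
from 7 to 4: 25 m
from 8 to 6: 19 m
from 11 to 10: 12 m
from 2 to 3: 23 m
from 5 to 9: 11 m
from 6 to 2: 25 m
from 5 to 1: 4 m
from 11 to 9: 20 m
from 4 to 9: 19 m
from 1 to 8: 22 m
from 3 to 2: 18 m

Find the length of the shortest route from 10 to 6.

94 m

Settle nodes by increasing distance from 10:
10: 0
11: 5  (via 10)
4: 7  (via 10)
7: 14  (via 4)
9: 25  (via 11)
5: 49  (via 9)
1: 53  (via 5)
8: 75  (via 1)
6: 94  (via 8)
Shortest route: 10–11–9–5–1–8–6 = 94 m.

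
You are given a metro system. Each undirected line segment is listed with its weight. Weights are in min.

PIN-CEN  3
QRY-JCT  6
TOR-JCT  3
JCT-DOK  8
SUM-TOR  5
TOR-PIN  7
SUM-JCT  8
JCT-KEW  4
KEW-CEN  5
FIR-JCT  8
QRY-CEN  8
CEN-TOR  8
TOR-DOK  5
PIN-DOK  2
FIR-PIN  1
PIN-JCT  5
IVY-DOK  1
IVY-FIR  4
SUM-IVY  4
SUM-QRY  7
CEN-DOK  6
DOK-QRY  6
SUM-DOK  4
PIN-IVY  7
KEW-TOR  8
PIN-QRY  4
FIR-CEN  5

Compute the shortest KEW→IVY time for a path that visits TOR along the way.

Best KEW to TOR: KEW–JCT–TOR costing 7
Best TOR to IVY: TOR–DOK–IVY costing 6
Total via TOR: 7 + 6 = 13 min.

13 min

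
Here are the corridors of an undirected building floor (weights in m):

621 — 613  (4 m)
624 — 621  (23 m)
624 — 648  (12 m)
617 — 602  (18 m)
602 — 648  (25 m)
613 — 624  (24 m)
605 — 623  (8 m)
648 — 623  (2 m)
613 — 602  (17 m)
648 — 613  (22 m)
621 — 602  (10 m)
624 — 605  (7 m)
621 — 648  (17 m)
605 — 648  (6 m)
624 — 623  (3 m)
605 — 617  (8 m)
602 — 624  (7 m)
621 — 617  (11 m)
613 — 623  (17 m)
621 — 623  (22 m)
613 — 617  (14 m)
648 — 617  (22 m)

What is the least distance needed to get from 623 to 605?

Settle nodes by increasing distance from 623:
623: 0
648: 2  (via 623)
624: 3  (via 623)
605: 8  (via 623)
Shortest route: 623 → 605 = 8 m.

8 m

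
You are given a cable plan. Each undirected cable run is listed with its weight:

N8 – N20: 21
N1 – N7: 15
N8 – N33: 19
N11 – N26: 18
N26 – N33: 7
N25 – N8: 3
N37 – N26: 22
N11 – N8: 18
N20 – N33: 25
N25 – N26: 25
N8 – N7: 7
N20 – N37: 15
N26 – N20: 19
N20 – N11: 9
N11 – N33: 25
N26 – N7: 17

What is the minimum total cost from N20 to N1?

Settle nodes by increasing distance from N20:
N20: 0
N11: 9  (via N20)
N37: 15  (via N20)
N26: 19  (via N20)
N8: 21  (via N20)
N25: 24  (via N8)
N33: 25  (via N20)
N7: 28  (via N8)
N1: 43  (via N7)
Shortest route: N20–N8–N7–N1 = 43.

43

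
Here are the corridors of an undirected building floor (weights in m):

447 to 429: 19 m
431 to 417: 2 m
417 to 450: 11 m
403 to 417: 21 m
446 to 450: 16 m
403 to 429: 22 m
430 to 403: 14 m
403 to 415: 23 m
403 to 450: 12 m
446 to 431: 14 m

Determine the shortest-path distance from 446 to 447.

69 m

Enumerating some paths:
446 - 450 - 403 - 429 - 447: 16+12+22+19 = 69
446 - 431 - 417 - 450 - 403 - 429 - 447: 14+2+11+12+22+19 = 80
446 - 431 - 417 - 403 - 429 - 447: 14+2+21+22+19 = 78
Cheapest is 446 - 450 - 403 - 429 - 447 at 69 m.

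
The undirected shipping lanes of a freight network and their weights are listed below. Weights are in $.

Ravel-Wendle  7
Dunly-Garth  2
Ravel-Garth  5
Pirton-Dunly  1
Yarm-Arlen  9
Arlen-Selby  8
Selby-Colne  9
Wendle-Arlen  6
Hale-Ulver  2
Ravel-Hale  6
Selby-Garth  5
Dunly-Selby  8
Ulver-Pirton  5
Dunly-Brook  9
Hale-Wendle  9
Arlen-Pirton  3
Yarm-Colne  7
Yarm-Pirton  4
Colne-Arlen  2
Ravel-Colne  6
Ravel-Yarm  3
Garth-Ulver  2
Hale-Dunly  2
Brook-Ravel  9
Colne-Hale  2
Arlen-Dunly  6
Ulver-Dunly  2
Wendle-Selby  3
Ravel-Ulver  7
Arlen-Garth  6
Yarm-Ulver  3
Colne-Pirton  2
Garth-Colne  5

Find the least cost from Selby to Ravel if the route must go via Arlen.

$16

Best Selby to Arlen: Selby–Arlen costing 8
Shortest Arlen→Ravel: Arlen–Colne–Ravel = 8
Total via Arlen: 8 + 8 = $16.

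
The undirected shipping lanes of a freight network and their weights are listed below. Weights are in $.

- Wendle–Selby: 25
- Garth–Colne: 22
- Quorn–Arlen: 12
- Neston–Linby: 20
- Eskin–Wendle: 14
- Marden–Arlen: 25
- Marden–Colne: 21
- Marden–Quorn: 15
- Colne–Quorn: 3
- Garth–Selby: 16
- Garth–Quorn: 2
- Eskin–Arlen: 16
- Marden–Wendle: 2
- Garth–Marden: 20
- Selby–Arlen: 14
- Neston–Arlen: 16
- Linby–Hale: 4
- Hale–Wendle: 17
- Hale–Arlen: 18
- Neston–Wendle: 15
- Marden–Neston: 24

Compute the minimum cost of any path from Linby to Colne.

Enumerating some paths:
Linby - Hale - Wendle - Marden - Colne: 4+17+2+21 = 44
Linby - Hale - Wendle - Marden - Quorn - Colne: 4+17+2+15+3 = 41
Linby - Hale - Wendle - Marden - Garth - Quorn - Colne: 4+17+2+20+2+3 = 48
Linby - Hale - Arlen - Quorn - Colne: 4+18+12+3 = 37
The minimum is $37 via Linby - Hale - Arlen - Quorn - Colne.

$37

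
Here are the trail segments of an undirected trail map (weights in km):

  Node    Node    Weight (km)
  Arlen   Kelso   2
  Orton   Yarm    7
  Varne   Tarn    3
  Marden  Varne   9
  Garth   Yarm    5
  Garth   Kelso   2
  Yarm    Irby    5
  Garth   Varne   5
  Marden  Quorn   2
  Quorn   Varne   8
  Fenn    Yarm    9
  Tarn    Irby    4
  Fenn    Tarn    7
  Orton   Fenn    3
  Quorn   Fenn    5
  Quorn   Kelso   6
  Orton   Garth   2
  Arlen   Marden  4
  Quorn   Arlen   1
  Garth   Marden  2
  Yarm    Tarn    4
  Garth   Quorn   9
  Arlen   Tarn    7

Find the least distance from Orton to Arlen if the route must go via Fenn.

Best Orton to Fenn: Orton → Fenn costing 3
Best Fenn to Arlen: Fenn → Quorn → Arlen costing 6
Total via Fenn: 3 + 6 = 9 km.

9 km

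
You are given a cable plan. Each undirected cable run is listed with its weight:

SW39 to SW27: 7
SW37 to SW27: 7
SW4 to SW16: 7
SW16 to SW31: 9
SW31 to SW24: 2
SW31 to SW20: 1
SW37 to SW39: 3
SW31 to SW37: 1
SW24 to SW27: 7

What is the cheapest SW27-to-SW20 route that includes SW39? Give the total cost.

Shortest SW27→SW39: SW27–SW39 = 7
Best SW39 to SW20: SW39–SW37–SW31–SW20 costing 5
Total via SW39: 7 + 5 = 12.

12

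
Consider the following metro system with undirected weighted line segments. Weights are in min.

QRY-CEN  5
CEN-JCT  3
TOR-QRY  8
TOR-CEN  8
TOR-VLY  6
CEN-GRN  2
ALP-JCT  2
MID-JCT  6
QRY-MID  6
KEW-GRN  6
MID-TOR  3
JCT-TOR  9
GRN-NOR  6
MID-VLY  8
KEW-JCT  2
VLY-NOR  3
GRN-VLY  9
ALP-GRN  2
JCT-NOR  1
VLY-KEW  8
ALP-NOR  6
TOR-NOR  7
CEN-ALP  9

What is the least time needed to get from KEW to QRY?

Candidate routes:
KEW → JCT → ALP → GRN → CEN → QRY: 2+2+2+2+5 = 13
KEW → JCT → CEN → QRY: 2+3+5 = 10
KEW → GRN → CEN → QRY: 6+2+5 = 13
The minimum is 10 min via KEW → JCT → CEN → QRY.

10 min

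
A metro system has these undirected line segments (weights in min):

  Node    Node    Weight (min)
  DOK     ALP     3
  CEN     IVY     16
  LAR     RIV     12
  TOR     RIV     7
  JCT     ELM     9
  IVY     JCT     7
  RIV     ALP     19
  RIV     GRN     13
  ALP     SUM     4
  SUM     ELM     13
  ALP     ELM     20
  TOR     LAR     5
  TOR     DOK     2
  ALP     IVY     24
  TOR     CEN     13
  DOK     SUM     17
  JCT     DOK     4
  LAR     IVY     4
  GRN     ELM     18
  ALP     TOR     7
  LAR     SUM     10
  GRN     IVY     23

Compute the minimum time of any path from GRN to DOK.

Enumerating some paths:
GRN - RIV - TOR - ALP - DOK: 13+7+7+3 = 30
GRN - ELM - JCT - DOK: 18+9+4 = 31
GRN - RIV - TOR - DOK: 13+7+2 = 22
The minimum is 22 min via GRN - RIV - TOR - DOK.

22 min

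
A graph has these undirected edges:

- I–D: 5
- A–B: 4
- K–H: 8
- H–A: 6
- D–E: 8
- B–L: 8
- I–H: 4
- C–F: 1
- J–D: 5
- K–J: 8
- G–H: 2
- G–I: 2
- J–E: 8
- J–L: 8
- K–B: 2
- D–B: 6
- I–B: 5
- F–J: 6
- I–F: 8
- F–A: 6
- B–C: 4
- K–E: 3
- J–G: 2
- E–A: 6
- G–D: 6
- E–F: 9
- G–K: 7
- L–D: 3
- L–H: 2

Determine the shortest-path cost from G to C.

Running Dijkstra from G:
G: 0
H: 2  (via G)
I: 2  (via G)
J: 2  (via G)
L: 4  (via H)
D: 6  (via G)
B: 7  (via I)
K: 7  (via G)
A: 8  (via H)
F: 8  (via J)
C: 9  (via F)
Shortest route: G → J → F → C = 9.

9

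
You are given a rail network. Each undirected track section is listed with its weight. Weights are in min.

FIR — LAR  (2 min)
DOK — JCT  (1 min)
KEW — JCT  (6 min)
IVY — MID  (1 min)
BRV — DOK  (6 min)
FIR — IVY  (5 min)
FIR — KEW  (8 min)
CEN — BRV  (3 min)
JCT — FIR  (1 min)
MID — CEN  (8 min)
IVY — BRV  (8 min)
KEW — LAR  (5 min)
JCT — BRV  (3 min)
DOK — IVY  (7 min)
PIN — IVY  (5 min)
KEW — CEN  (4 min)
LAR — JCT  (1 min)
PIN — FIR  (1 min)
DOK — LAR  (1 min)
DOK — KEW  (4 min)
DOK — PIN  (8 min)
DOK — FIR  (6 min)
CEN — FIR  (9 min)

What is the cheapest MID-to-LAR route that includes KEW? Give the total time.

17 min

Shortest MID→KEW: MID–CEN–KEW = 12
Best KEW to LAR: KEW–LAR costing 5
Total via KEW: 12 + 5 = 17 min.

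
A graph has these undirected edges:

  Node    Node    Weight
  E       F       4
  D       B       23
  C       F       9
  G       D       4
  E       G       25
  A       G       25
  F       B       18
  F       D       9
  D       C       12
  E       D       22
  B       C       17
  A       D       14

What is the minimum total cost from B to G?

27

Settle nodes by increasing distance from B:
B: 0
C: 17  (via B)
F: 18  (via B)
E: 22  (via F)
D: 23  (via B)
G: 27  (via D)
Shortest route: B–D–G = 27.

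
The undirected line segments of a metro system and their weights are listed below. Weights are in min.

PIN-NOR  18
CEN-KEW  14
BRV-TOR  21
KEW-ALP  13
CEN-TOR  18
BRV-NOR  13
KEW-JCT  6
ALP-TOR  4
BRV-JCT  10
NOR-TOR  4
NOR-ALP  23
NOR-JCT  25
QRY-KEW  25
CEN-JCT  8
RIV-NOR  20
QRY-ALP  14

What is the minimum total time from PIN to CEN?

40 min

Enumerating some paths:
PIN → NOR → BRV → JCT → CEN: 18+13+10+8 = 49
PIN → NOR → TOR → ALP → KEW → CEN: 18+4+4+13+14 = 53
PIN → NOR → TOR → CEN: 18+4+18 = 40
PIN → NOR → JCT → CEN: 18+25+8 = 51
The minimum is 40 min via PIN → NOR → TOR → CEN.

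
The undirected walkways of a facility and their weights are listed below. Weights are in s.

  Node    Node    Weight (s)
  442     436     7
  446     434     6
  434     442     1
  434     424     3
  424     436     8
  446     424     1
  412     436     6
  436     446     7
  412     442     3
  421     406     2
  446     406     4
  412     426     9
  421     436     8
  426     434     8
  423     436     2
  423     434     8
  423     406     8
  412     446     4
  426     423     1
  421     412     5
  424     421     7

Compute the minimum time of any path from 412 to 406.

7 s

Candidate routes:
412–442–434–446–406: 3+1+6+4 = 14
412–421–406: 5+2 = 7
412–446–406: 4+4 = 8
412–442–434–424–446–406: 3+1+3+1+4 = 12
The minimum is 7 s via 412–421–406.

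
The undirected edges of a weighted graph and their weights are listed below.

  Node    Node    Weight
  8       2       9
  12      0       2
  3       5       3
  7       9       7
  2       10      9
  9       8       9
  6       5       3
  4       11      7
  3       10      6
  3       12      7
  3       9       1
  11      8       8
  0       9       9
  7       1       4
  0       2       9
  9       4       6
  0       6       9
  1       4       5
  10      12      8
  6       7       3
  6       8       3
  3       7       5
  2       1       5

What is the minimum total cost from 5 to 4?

Enumerating some paths:
5–3–9–4: 3+1+6 = 10
5–6–7–1–4: 3+3+4+5 = 15
The minimum is 10 via 5–3–9–4.

10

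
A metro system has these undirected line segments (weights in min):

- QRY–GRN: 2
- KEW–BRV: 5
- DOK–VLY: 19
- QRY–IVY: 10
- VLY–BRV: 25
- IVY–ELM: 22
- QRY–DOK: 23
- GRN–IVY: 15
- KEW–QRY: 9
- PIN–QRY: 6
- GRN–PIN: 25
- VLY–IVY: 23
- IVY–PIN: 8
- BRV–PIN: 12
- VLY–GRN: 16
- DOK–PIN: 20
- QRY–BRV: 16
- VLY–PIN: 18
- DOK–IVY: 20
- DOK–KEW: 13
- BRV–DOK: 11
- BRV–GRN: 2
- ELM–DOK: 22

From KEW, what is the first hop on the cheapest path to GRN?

BRV

Candidate routes:
KEW → BRV → GRN: 5+2 = 7
KEW → QRY → GRN: 9+2 = 11
Cheapest is KEW → BRV → GRN at 7 min.
So from KEW the first move is to BRV.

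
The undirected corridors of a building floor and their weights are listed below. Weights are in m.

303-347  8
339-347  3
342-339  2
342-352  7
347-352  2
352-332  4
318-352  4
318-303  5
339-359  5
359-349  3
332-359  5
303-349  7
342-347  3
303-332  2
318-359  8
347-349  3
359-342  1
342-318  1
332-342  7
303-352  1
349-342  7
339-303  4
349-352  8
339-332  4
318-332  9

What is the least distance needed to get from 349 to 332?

Candidate routes:
349 → 303 → 332: 7+2 = 9
349 → 347 → 352 → 332: 3+2+4 = 9
349 → 359 → 332: 3+5 = 8
Cheapest is 349 → 359 → 332 at 8 m.

8 m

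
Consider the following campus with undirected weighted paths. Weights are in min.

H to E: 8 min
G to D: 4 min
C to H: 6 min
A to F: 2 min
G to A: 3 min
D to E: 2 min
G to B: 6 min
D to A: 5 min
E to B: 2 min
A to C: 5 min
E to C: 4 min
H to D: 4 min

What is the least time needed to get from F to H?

11 min

Shortest distances from F:
F: 0
A: 2  (via F)
G: 5  (via A)
C: 7  (via A)
D: 7  (via A)
E: 9  (via D)
B: 11  (via G)
H: 11  (via D)
Shortest route: F → A → D → H = 11 min.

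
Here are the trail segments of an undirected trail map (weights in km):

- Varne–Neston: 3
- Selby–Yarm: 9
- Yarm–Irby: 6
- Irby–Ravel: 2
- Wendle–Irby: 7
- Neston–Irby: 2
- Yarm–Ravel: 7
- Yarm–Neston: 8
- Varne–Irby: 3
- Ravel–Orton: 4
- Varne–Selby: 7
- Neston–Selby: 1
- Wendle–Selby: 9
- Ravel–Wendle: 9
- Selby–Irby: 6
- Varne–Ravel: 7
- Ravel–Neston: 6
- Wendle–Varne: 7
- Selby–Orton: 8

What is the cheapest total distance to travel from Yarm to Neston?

Shortest distances from Yarm:
Yarm: 0
Irby: 6  (via Yarm)
Ravel: 7  (via Yarm)
Neston: 8  (via Yarm)
Shortest route: Yarm–Neston = 8 km.

8 km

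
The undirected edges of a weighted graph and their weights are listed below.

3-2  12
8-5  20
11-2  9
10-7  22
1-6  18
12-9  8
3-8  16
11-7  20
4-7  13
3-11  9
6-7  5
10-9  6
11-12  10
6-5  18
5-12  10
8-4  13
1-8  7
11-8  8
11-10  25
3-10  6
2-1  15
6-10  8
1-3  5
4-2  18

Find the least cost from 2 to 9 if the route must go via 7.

48

Shortest 2→7: 2–11–7 = 29
Best 7 to 9: 7–6–10–9 costing 19
Total via 7: 29 + 19 = 48.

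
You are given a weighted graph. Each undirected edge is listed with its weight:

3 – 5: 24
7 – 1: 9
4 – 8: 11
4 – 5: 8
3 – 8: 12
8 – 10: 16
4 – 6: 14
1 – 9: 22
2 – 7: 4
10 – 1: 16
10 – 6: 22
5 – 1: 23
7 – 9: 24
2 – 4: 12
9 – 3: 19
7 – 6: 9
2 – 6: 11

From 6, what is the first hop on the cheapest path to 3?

4

Candidate routes:
6 → 4 → 8 → 3: 14+11+12 = 37
6 → 2 → 4 → 8 → 3: 11+12+11+12 = 46
The minimum is 37 via 6 → 4 → 8 → 3.
So from 6 the first move is to 4.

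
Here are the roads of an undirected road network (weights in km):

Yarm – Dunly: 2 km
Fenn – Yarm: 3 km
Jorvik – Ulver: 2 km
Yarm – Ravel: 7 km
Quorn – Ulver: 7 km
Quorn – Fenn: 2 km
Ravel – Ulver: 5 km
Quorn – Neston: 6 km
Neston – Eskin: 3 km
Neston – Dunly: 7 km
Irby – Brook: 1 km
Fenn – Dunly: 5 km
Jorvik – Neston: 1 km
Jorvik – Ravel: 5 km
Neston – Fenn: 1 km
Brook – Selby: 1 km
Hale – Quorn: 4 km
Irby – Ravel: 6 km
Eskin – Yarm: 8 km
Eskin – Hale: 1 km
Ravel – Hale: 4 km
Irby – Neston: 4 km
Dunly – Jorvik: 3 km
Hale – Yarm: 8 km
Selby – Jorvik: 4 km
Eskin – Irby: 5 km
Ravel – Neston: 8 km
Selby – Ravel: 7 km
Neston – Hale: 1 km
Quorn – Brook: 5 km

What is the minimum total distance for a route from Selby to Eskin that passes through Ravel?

Best Selby to Ravel: Selby–Ravel costing 7
Shortest Ravel→Eskin: Ravel–Hale–Eskin = 5
Total via Ravel: 7 + 5 = 12 km.

12 km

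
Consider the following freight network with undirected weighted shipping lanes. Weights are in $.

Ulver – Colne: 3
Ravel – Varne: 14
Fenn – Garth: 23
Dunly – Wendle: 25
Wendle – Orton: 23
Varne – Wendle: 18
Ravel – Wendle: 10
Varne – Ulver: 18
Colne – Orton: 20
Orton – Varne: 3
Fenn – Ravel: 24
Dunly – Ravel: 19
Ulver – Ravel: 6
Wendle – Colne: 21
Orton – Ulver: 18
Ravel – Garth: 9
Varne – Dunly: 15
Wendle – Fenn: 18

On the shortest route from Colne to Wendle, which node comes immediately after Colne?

Compare a few routes:
Colne → Orton → Varne → Wendle: 20+3+18 = 41
Colne → Ulver → Varne → Wendle: 3+18+18 = 39
Colne → Ulver → Ravel → Wendle: 3+6+10 = 19
Colne → Wendle: 21 = 21
The minimum is $19 via Colne → Ulver → Ravel → Wendle.
So from Colne the first move is to Ulver.

Ulver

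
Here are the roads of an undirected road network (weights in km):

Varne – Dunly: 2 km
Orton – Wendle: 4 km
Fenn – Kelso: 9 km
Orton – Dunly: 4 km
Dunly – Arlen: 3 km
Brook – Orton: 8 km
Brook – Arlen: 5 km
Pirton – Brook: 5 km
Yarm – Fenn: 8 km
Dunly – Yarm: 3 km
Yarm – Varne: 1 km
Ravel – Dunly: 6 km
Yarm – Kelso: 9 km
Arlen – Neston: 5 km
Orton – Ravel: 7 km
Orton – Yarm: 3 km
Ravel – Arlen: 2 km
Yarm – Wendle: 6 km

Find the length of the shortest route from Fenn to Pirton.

24 km

Compare a few routes:
Fenn–Yarm–Orton–Dunly–Arlen–Brook–Pirton: 8+3+4+3+5+5 = 28
Fenn–Yarm–Dunly–Orton–Brook–Pirton: 8+3+4+8+5 = 28
Fenn–Yarm–Varne–Dunly–Orton–Brook–Pirton: 8+1+2+4+8+5 = 28
Fenn–Yarm–Orton–Brook–Pirton: 8+3+8+5 = 24
The minimum is 24 km via Fenn–Yarm–Orton–Brook–Pirton.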